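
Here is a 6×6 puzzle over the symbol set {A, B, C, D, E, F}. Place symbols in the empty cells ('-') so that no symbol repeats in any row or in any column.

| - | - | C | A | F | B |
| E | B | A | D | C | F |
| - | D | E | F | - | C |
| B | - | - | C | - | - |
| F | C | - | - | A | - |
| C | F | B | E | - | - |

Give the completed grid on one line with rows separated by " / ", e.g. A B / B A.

D E C A F B / E B A D C F / A D E F B C / B A F C E D / F C D B A E / C F B E D A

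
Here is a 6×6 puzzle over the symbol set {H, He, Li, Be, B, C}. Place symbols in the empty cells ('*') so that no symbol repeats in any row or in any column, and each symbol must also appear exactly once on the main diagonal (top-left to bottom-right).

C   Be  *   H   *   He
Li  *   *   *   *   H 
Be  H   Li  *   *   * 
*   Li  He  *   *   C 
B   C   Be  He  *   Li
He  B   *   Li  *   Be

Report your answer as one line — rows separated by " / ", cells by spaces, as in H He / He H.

(r1,c3) = B
(r1,c5) = Li
(r2,c2) = He
(r2,c3) = C
(r3,c6) = B
(r4,c1) = H
(r4,c4) = B
(r4,c5) = Be
(r5,c5) = H
(r6,c3) = H
(r6,c5) = C
(r2,c4) = Be
(r2,c5) = B
(r3,c4) = C
(r3,c5) = He

C Be B H Li He / Li He C Be B H / Be H Li C He B / H Li He B Be C / B C Be He H Li / He B H Li C Be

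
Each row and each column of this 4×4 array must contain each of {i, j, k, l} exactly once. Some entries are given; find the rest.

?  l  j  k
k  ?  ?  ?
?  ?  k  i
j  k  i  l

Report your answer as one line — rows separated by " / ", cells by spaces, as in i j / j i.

i l j k / k i l j / l j k i / j k i l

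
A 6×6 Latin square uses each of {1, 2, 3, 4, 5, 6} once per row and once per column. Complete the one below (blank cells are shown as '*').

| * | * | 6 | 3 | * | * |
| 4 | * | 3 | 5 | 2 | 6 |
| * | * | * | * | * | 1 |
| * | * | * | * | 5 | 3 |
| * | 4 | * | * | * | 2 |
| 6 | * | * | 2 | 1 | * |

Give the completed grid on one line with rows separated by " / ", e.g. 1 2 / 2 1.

Cell (r1,c5): row 1 has {3,6}; column 5 has {1,2,5} → 4.
Cell (r1,c6): row 1 has {3,4,6}; column 6 has {1,2,3,6} → 5.
Cell (r2,c2): row 2 has {2,3,4,5,6}; column 2 has {4} → 1.
Cell (r6,c6): row 6 has {1,2,6}; column 6 has {1,2,3,5,6} → 4.
Cell (r1,c2): row 1 has {3,4,5,6}; column 2 has {1,4} → 2.
Cell (r4,c2): row 4 has {3,5}; column 2 has {1,2,4} → 6.
Cell (r6,c3): row 6 has {1,2,4,6}; column 3 has {3,6} → 5.
Cell (r1,c1): row 1 has {2,3,4,5,6}; column 1 has {4,6} → 1.
Cell (r4,c1): row 4 has {3,5,6}; column 1 has {1,4,6} → 2.
Cell (r5,c3): row 5 has {2,4}; column 3 has {3,5,6} → 1.
Cell (r5,c4): row 5 has {1,2,4}; column 4 has {2,3,5} → 6.
Cell (r5,c5): row 5 has {1,2,4,6}; column 5 has {1,2,4,5} → 3.
Cell (r6,c2): row 6 has {1,2,4,5,6}; column 2 has {1,2,4,6} → 3.
Cell (r3,c2): row 3 has {1}; column 2 has {1,2,3,4,6} → 5.
Cell (r3,c4): row 3 has {1,5}; column 4 has {2,3,5,6} → 4.
Cell (r3,c5): row 3 has {1,4,5}; column 5 has {1,2,3,4,5} → 6.
Cell (r4,c3): row 4 has {2,3,5,6}; column 3 has {1,3,5,6} → 4.
Cell (r4,c4): row 4 has {2,3,4,5,6}; column 4 has {2,3,4,5,6} → 1.
Cell (r5,c1): row 5 has {1,2,3,4,6}; column 1 has {1,2,4,6} → 5.
Cell (r3,c1): row 3 has {1,4,5,6}; column 1 has {1,2,4,5,6} → 3.
Cell (r3,c3): row 3 has {1,3,4,5,6}; column 3 has {1,3,4,5,6} → 2.

1 2 6 3 4 5 / 4 1 3 5 2 6 / 3 5 2 4 6 1 / 2 6 4 1 5 3 / 5 4 1 6 3 2 / 6 3 5 2 1 4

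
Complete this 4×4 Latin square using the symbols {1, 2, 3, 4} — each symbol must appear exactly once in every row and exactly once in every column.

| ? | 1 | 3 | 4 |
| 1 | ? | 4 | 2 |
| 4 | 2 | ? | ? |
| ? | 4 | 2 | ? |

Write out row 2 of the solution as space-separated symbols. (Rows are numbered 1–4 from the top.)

1 3 4 2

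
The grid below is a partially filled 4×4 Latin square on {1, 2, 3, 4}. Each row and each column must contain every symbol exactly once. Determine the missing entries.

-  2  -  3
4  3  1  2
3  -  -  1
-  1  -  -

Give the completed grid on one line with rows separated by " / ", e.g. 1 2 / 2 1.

1 2 4 3 / 4 3 1 2 / 3 4 2 1 / 2 1 3 4

(r1,c1) = 1
(r1,c3) = 4
(r3,c2) = 4
(r3,c3) = 2
(r4,c1) = 2
(r4,c3) = 3
(r4,c4) = 4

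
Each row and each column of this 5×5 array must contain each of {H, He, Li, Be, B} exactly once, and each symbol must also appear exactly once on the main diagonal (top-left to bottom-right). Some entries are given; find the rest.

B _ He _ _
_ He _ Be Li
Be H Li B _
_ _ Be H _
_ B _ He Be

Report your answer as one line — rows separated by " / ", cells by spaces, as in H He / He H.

B Be He Li H / H He B Be Li / Be H Li B He / He Li Be H B / Li B H He Be

At row 1, column 4: row 1 has {He,B}; column 4 has {H,He,Be,B}; that leaves Li.
At row 1, column 5: row 1 has {He,Li,B}; column 5 has {Li,Be}; that leaves H.
At row 2, column 1: row 2 has {He,Li,Be}; column 1 has {Be,B}; that leaves H.
At row 2, column 3: row 2 has {H,He,Li,Be}; column 3 has {He,Li,Be}; that leaves B.
At row 3, column 5: row 3 has {H,Li,Be,B}; column 5 has {H,Li,Be}; that leaves He.
At row 4, column 2: row 4 has {H,Be}; column 2 has {H,He,B}; that leaves Li.
At row 4, column 5: row 4 has {H,Li,Be}; column 5 has {H,He,Li,Be}; that leaves B.
At row 5, column 1: row 5 has {He,Be,B}; column 1 has {H,Be,B}; that leaves Li.
At row 5, column 3: row 5 has {He,Li,Be,B}; column 3 has {He,Li,Be,B}; that leaves H.
At row 1, column 2: row 1 has {H,He,Li,B}; column 2 has {H,He,Li,B}; that leaves Be.
At row 4, column 1: row 4 has {H,Li,Be,B}; column 1 has {H,Li,Be,B}; that leaves He.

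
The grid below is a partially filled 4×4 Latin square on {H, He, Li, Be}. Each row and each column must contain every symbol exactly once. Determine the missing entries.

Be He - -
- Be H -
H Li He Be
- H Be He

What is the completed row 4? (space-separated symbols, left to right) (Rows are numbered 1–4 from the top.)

Li H Be He

(r1,c3) = Li
(r1,c4) = H
(r2,c4) = Li
(r4,c1) = Li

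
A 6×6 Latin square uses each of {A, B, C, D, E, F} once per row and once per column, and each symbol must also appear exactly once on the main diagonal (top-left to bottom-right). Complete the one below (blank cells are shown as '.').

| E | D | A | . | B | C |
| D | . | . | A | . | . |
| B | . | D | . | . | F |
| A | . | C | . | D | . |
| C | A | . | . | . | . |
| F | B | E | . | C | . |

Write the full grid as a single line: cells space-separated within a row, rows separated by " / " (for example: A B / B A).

E D A F B C / D C F A E B / B E D C A F / A F C B D E / C A B E F D / F B E D C A

Cell (r1,c4): row 1 has {A,B,C,D,E}; column 4 has {A} → F.
Cell (r4,c4): row 4 has {A,C,D}; column 4 has {A,F}; the diagonal has {D,E} → B.
Cell (r4,c6): row 4 has {A,B,C,D}; column 6 has {C,F} → E.
Cell (r5,c5): row 5 has {A,C}; column 5 has {B,C,D}; the diagonal has {B,D,E} → F.
Cell (r6,c4): row 6 has {B,C,E,F}; column 4 has {A,B,F} → D.
Cell (r6,c6): row 6 has {B,C,D,E,F}; column 6 has {C,E,F}; the diagonal has {B,D,E,F} → A.
Cell (r2,c2): row 2 has {A,D}; column 2 has {A,B,D}; the diagonal has {A,B,D,E,F} → C.
Cell (r2,c5): row 2 has {A,C,D}; column 5 has {B,C,D,F} → E.
Cell (r2,c6): row 2 has {A,C,D,E}; column 6 has {A,C,E,F} → B.
Cell (r3,c2): row 3 has {B,D,F}; column 2 has {A,B,C,D} → E.
Cell (r3,c4): row 3 has {B,D,E,F}; column 4 has {A,B,D,F} → C.
Cell (r3,c5): row 3 has {B,C,D,E,F}; column 5 has {B,C,D,E,F} → A.
Cell (r4,c2): row 4 has {A,B,C,D,E}; column 2 has {A,B,C,D,E} → F.
Cell (r5,c3): row 5 has {A,C,F}; column 3 has {A,C,D,E} → B.
Cell (r5,c4): row 5 has {A,B,C,F}; column 4 has {A,B,C,D,F} → E.
Cell (r5,c6): row 5 has {A,B,C,E,F}; column 6 has {A,B,C,E,F} → D.
Cell (r2,c3): row 2 has {A,B,C,D,E}; column 3 has {A,B,C,D,E} → F.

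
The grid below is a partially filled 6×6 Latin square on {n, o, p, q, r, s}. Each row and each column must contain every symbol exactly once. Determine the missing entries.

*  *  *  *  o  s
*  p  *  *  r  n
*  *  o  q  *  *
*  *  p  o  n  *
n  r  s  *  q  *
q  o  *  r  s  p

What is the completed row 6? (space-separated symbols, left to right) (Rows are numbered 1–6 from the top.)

q o n r s p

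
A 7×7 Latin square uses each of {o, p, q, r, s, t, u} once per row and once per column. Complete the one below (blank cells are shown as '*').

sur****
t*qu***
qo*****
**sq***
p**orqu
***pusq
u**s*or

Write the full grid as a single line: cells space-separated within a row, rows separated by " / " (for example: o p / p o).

s u r t q p o / t p q u o r s / q o u r s t p / o r s q p u t / p s t o r q u / r t o p u s q / u q p s t o r

Cell (r1,c4): row 1 has {r,s,u}; column 4 has {o,p,q,s,u} → t.
Cell (r1,c6): row 1 has {r,s,t,u}; column 6 has {o,q,s} → p.
Cell (r1,c7): row 1 has {p,r,s,t,u}; column 7 has {q,r,u} → o.
Cell (r2,c6): row 2 has {q,t,u}; column 6 has {o,p,q,s} → r.
Cell (r3,c4): row 3 has {o,q}; column 4 has {o,p,q,s,t,u} → r.
Cell (r5,c3): row 5 has {o,p,q,r,u}; column 3 has {q,r,s} → t.
Cell (r6,c3): row 6 has {p,q,s,u}; column 3 has {q,r,s,t} → o.
Cell (r7,c3): row 7 has {o,r,s,u}; column 3 has {o,q,r,s,t} → p.
Cell (r1,c5): row 1 has {o,p,r,s,t,u}; column 5 has {r,u} → q.
Cell (r3,c3): row 3 has {o,q,r}; column 3 has {o,p,q,r,s,t} → u.
Cell (r3,c6): row 3 has {o,q,r,u}; column 6 has {o,p,q,r,s} → t.
Cell (r4,c6): row 4 has {q,s}; column 6 has {o,p,q,r,s,t} → u.
Cell (r5,c2): row 5 has {o,p,q,r,t,u}; column 2 has {o,u} → s.
Cell (r6,c1): row 6 has {o,p,q,s,u}; column 1 has {p,q,s,t,u} → r.
Cell (r6,c2): row 6 has {o,p,q,r,s,u}; column 2 has {o,s,u} → t.
Cell (r7,c2): row 7 has {o,p,r,s,u}; column 2 has {o,s,t,u} → q.
Cell (r7,c5): row 7 has {o,p,q,r,s,u}; column 5 has {q,r,u} → t.
Cell (r2,c2): row 2 has {q,r,t,u}; column 2 has {o,q,s,t,u} → p.
Cell (r2,c7): row 2 has {p,q,r,t,u}; column 7 has {o,q,r,u} → s.
Cell (r3,c7): row 3 has {o,q,r,t,u}; column 7 has {o,q,r,s,u} → p.
Cell (r4,c1): row 4 has {q,s,u}; column 1 has {p,q,r,s,t,u} → o.
Cell (r4,c2): row 4 has {o,q,s,u}; column 2 has {o,p,q,s,t,u} → r.
Cell (r4,c5): row 4 has {o,q,r,s,u}; column 5 has {q,r,t,u} → p.
Cell (r4,c7): row 4 has {o,p,q,r,s,u}; column 7 has {o,p,q,r,s,u} → t.
Cell (r2,c5): row 2 has {p,q,r,s,t,u}; column 5 has {p,q,r,t,u} → o.
Cell (r3,c5): row 3 has {o,p,q,r,t,u}; column 5 has {o,p,q,r,t,u} → s.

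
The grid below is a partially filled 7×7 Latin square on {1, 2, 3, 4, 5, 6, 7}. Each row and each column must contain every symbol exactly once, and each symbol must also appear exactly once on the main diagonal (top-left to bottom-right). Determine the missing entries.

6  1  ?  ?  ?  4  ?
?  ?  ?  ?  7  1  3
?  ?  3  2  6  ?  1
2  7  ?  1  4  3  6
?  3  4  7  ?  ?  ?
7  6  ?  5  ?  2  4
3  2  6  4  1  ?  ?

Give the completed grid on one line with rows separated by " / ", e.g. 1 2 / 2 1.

6 1 7 3 2 4 5 / 5 4 2 6 7 1 3 / 4 5 3 2 6 7 1 / 2 7 5 1 4 3 6 / 1 3 4 7 5 6 2 / 7 6 1 5 3 2 4 / 3 2 6 4 1 5 7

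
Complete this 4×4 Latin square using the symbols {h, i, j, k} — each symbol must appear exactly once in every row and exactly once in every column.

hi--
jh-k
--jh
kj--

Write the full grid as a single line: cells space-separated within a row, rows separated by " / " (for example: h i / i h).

h i k j / j h i k / i k j h / k j h i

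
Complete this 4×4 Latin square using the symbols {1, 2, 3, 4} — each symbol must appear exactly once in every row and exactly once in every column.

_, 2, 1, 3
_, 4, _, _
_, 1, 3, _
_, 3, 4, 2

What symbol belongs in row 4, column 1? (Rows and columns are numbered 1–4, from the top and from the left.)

(r1,c1) = 4
(r2,c3) = 2
(r2,c4) = 1
(r3,c1) = 2
(r3,c4) = 4
(r4,c1) = 1

1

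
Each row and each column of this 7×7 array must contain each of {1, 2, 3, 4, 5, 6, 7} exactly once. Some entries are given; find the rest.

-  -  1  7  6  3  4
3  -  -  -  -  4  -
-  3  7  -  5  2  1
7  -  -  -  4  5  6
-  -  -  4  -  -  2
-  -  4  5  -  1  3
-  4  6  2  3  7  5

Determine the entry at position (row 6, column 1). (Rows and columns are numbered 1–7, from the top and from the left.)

6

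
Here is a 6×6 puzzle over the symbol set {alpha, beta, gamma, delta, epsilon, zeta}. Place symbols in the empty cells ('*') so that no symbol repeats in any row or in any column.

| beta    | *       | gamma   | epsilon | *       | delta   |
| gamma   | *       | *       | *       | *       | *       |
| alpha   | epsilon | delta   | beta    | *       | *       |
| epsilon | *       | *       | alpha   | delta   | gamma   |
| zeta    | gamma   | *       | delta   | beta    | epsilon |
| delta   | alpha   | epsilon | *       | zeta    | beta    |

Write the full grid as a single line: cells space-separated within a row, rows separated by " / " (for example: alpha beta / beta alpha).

beta zeta gamma epsilon alpha delta / gamma delta beta zeta epsilon alpha / alpha epsilon delta beta gamma zeta / epsilon beta zeta alpha delta gamma / zeta gamma alpha delta beta epsilon / delta alpha epsilon gamma zeta beta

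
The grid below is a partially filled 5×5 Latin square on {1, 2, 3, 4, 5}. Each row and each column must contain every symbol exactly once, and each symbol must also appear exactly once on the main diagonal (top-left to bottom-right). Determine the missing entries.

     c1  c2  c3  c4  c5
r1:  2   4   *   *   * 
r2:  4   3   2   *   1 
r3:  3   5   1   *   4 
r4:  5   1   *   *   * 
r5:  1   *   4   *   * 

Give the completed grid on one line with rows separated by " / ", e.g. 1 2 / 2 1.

2 4 5 1 3 / 4 3 2 5 1 / 3 5 1 2 4 / 5 1 3 4 2 / 1 2 4 3 5

At row 2, column 4: row 2 has {1,2,3,4}; column 4 is empty so far; that leaves 5.
At row 3, column 4: row 3 has {1,3,4,5}; column 4 has {5}; that leaves 2.
At row 4, column 3: row 4 has {1,5}; column 3 has {1,2,4}; that leaves 3.
At row 4, column 4: row 4 has {1,3,5}; column 4 has {2,5}; the diagonal has {1,2,3}; that leaves 4.
At row 4, column 5: row 4 has {1,3,4,5}; column 5 has {1,4}; that leaves 2.
At row 5, column 2: row 5 has {1,4}; column 2 has {1,3,4,5}; that leaves 2.
At row 5, column 4: row 5 has {1,2,4}; column 4 has {2,4,5}; that leaves 3.
At row 5, column 5: row 5 has {1,2,3,4}; column 5 has {1,2,4}; the diagonal has {1,2,3,4}; that leaves 5.
At row 1, column 3: row 1 has {2,4}; column 3 has {1,2,3,4}; that leaves 5.
At row 1, column 4: row 1 has {2,4,5}; column 4 has {2,3,4,5}; that leaves 1.
At row 1, column 5: row 1 has {1,2,4,5}; column 5 has {1,2,4,5}; that leaves 3.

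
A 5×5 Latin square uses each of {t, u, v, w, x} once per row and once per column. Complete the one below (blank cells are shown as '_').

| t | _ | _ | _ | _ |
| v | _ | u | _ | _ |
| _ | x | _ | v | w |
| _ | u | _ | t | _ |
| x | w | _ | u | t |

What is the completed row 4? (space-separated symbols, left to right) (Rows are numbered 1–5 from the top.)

(r1,c2): row 1 has {t}; column 2 has {u,w,x}, so it must be v.
(r2,c2): row 2 has {u,v}; column 2 has {u,v,w,x}, so it must be t.
(r2,c5): row 2 has {t,u,v}; column 5 has {t,w}, so it must be x.
(r3,c1): row 3 has {v,w,x}; column 1 has {t,v,x}, so it must be u.
(r3,c3): row 3 has {u,v,w,x}; column 3 has {u}, so it must be t.
(r4,c1): row 4 has {t,u}; column 1 has {t,u,v,x}, so it must be w.
(r4,c5): row 4 has {t,u,w}; column 5 has {t,w,x}, so it must be v.
(r5,c3): row 5 has {t,u,w,x}; column 3 has {t,u}, so it must be v.
(r1,c5): row 1 has {t,v}; column 5 has {t,v,w,x}, so it must be u.
(r2,c4): row 2 has {t,u,v,x}; column 4 has {t,u,v}, so it must be w.
(r4,c3): row 4 has {t,u,v,w}; column 3 has {t,u,v}, so it must be x.

w u x t v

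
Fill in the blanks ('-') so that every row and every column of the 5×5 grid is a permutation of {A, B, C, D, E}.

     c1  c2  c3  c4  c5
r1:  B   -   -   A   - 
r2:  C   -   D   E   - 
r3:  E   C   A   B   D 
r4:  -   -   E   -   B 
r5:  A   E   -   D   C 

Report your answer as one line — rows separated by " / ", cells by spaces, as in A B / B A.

row 1 has {A,B}; column 2 has {C,E} — only D is left for (r1,c2).
row 1 has {A,B,D}; column 3 has {A,D,E} — only C is left for (r1,c3).
row 1 has {A,B,C,D}; column 5 has {B,C,D} — only E is left for (r1,c5).
row 2 has {C,D,E}; column 5 has {B,C,D,E} — only A is left for (r2,c5).
row 4 has {B,E}; column 1 has {A,B,C,E} — only D is left for (r4,c1).
row 4 has {B,D,E}; column 2 has {C,D,E} — only A is left for (r4,c2).
row 4 has {A,B,D,E}; column 4 has {A,B,D,E} — only C is left for (r4,c4).
row 5 has {A,C,D,E}; column 3 has {A,C,D,E} — only B is left for (r5,c3).
row 2 has {A,C,D,E}; column 2 has {A,C,D,E} — only B is left for (r2,c2).

B D C A E / C B D E A / E C A B D / D A E C B / A E B D C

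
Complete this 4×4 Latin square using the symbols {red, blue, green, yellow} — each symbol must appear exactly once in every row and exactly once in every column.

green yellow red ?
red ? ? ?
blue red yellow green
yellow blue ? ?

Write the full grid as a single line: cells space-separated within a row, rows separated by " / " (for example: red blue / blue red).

green yellow red blue / red green blue yellow / blue red yellow green / yellow blue green red

Cell (r1,c4): row 1 has {red,green,yellow}; column 4 has {green} → blue.
Cell (r2,c2): row 2 has {red}; column 2 has {red,blue,yellow} → green.
Cell (r2,c3): row 2 has {red,green}; column 3 has {red,yellow} → blue.
Cell (r2,c4): row 2 has {red,blue,green}; column 4 has {blue,green} → yellow.
Cell (r4,c3): row 4 has {blue,yellow}; column 3 has {red,blue,yellow} → green.
Cell (r4,c4): row 4 has {blue,green,yellow}; column 4 has {blue,green,yellow} → red.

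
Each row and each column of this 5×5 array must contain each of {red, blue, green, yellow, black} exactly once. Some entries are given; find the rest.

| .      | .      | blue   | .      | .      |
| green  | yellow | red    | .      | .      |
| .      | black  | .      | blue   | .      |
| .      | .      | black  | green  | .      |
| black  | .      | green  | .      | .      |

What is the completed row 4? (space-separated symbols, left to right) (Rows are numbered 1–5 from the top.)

blue red black green yellow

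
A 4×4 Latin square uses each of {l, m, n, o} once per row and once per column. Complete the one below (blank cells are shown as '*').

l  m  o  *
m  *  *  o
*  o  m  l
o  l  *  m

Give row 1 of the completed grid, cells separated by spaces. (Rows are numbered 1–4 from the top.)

(r1,c4) = n

l m o n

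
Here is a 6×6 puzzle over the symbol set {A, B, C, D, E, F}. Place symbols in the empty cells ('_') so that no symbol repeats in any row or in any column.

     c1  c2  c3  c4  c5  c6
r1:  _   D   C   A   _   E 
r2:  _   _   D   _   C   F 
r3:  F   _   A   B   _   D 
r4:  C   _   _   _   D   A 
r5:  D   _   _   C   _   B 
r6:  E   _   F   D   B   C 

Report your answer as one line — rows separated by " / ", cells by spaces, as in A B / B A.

Cell (r1,c1): row 1 has {A,C,D,E}; column 1 has {C,D,E,F} → B.
Cell (r1,c5): row 1 has {A,B,C,D,E}; column 5 has {B,C,D} → F.
Cell (r2,c1): row 2 has {C,D,F}; column 1 has {B,C,D,E,F} → A.
Cell (r2,c4): row 2 has {A,C,D,F}; column 4 has {A,B,C,D} → E.
Cell (r3,c5): row 3 has {A,B,D,F}; column 5 has {B,C,D,F} → E.
Cell (r4,c4): row 4 has {A,C,D}; column 4 has {A,B,C,D,E} → F.
Cell (r5,c3): row 5 has {B,C,D}; column 3 has {A,C,D,F} → E.
Cell (r5,c5): row 5 has {B,C,D,E}; column 5 has {B,C,D,E,F} → A.
Cell (r6,c2): row 6 has {B,C,D,E,F}; column 2 has {D} → A.
Cell (r2,c2): row 2 has {A,C,D,E,F}; column 2 has {A,D} → B.
Cell (r3,c2): row 3 has {A,B,D,E,F}; column 2 has {A,B,D} → C.
Cell (r4,c2): row 4 has {A,C,D,F}; column 2 has {A,B,C,D} → E.
Cell (r4,c3): row 4 has {A,C,D,E,F}; column 3 has {A,C,D,E,F} → B.
Cell (r5,c2): row 5 has {A,B,C,D,E}; column 2 has {A,B,C,D,E} → F.

B D C A F E / A B D E C F / F C A B E D / C E B F D A / D F E C A B / E A F D B C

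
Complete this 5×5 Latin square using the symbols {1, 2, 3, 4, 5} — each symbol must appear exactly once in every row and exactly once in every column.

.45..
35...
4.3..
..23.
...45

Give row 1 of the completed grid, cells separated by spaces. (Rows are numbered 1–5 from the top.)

(r4,c2) = 1
(r4,c5) = 4
(r5,c3) = 1
(r2,c3) = 4
(r3,c2) = 2
(r3,c5) = 1
(r4,c1) = 5
(r5,c1) = 2
(r5,c2) = 3
(r1,c1) = 1
(r1,c4) = 2
(r1,c5) = 3

1 4 5 2 3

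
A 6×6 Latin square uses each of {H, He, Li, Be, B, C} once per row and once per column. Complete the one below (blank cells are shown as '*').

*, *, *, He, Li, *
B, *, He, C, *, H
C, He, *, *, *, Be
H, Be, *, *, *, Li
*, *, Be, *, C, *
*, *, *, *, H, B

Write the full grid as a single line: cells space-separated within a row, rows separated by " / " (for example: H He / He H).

(r1,c1) = Be
(r1,c6) = C
(r2,c2) = Li
(r2,c5) = Be
(r3,c5) = B
(r4,c4) = B
(r4,c5) = He
(r5,c6) = He
(r6,c2) = C
(r6,c3) = Li
(r6,c4) = Be
(r3,c3) = H
(r3,c4) = Li
(r4,c3) = C
(r5,c1) = Li
(r5,c4) = H
(r6,c1) = He
(r1,c3) = B
(r5,c2) = B
(r1,c2) = H

Be H B He Li C / B Li He C Be H / C He H Li B Be / H Be C B He Li / Li B Be H C He / He C Li Be H B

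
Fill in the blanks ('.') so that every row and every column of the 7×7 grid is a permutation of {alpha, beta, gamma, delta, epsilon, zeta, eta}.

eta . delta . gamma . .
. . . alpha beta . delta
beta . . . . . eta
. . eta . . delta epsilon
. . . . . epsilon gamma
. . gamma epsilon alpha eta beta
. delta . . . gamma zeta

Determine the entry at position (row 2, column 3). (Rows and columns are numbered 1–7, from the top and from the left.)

(r1,c7) = alpha
(r2,c6) = zeta
(r3,c6) = alpha
(r4,c5) = zeta
(r6,c2) = zeta
(r1,c6) = beta
(r2,c3) = epsilon

epsilon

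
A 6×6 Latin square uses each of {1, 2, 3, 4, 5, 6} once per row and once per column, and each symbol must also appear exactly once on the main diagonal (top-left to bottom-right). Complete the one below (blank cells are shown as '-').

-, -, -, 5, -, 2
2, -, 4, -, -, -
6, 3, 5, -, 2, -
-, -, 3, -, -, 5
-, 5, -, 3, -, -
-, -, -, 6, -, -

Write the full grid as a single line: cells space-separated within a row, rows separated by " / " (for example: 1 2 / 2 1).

(r2,c4) = 1
(r3,c4) = 4
(r3,c6) = 1
(r4,c4) = 2
(r2,c2) = 6
(r2,c6) = 3
(r6,c6) = 4
(r2,c5) = 5
(r5,c5) = 1
(r5,c6) = 6
(r6,c5) = 3
(r1,c1) = 3
(r5,c1) = 4
(r5,c3) = 2
(r6,c3) = 1
(r1,c3) = 6
(r1,c5) = 4
(r4,c1) = 1
(r4,c2) = 4
(r4,c5) = 6
(r6,c1) = 5
(r6,c2) = 2
(r1,c2) = 1

3 1 6 5 4 2 / 2 6 4 1 5 3 / 6 3 5 4 2 1 / 1 4 3 2 6 5 / 4 5 2 3 1 6 / 5 2 1 6 3 4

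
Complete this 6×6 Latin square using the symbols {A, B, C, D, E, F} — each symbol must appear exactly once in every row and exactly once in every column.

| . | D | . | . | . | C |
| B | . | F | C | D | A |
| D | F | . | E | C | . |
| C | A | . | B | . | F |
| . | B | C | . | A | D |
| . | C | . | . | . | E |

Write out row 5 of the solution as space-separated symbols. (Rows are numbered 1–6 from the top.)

E B C F A D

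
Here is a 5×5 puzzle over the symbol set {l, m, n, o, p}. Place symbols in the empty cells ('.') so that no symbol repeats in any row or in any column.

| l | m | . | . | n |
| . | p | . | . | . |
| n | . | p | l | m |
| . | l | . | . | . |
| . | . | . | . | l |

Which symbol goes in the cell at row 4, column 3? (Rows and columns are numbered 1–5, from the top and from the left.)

n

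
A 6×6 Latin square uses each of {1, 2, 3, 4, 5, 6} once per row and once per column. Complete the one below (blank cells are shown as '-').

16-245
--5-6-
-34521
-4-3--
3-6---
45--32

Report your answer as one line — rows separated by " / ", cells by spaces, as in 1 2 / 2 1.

row 1 has {1,2,4,5,6}; column 3 has {4,5,6} — only 3 is left for (r1,c3).
row 2 has {5,6}; column 1 has {1,3,4} — only 2 is left for (r2,c1).
row 2 has {2,5,6}; column 2 has {3,4,5,6} — only 1 is left for (r2,c2).
row 2 has {1,2,5,6}; column 4 has {2,3,5} — only 4 is left for (r2,c4).
row 2 has {1,2,4,5,6}; column 6 has {1,2,5} — only 3 is left for (r2,c6).
row 3 has {1,2,3,4,5}; column 1 has {1,2,3,4} — only 6 is left for (r3,c1).
row 4 has {3,4}; column 1 has {1,2,3,4,6} — only 5 is left for (r4,c1).
row 4 has {3,4,5}; column 5 has {2,3,4,6} — only 1 is left for (r4,c5).
row 4 has {1,3,4,5}; column 6 has {1,2,3,5} — only 6 is left for (r4,c6).
row 5 has {3,6}; column 2 has {1,3,4,5,6} — only 2 is left for (r5,c2).
row 5 has {2,3,6}; column 4 has {2,3,4,5} — only 1 is left for (r5,c4).
row 5 has {1,2,3,6}; column 5 has {1,2,3,4,6} — only 5 is left for (r5,c5).
row 5 has {1,2,3,5,6}; column 6 has {1,2,3,5,6} — only 4 is left for (r5,c6).
row 6 has {2,3,4,5}; column 3 has {3,4,5,6} — only 1 is left for (r6,c3).
row 6 has {1,2,3,4,5}; column 4 has {1,2,3,4,5} — only 6 is left for (r6,c4).
row 4 has {1,3,4,5,6}; column 3 has {1,3,4,5,6} — only 2 is left for (r4,c3).

1 6 3 2 4 5 / 2 1 5 4 6 3 / 6 3 4 5 2 1 / 5 4 2 3 1 6 / 3 2 6 1 5 4 / 4 5 1 6 3 2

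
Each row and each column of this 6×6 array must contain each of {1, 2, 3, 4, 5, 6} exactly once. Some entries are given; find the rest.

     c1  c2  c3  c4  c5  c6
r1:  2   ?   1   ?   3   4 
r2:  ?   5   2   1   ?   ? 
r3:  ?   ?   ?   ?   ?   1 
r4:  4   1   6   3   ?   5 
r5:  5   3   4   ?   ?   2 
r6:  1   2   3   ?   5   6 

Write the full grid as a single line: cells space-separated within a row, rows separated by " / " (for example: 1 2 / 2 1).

row 1 has {1,2,3,4}; column 2 has {1,2,3,5} — only 6 is left for (r1,c2).
row 1 has {1,2,3,4,6}; column 4 has {1,3} — only 5 is left for (r1,c4).
row 2 has {1,2,5}; column 6 has {1,2,4,5,6} — only 3 is left for (r2,c6).
row 3 has {1}; column 2 has {1,2,3,5,6} — only 4 is left for (r3,c2).
row 3 has {1,4}; column 3 has {1,2,3,4,6} — only 5 is left for (r3,c3).
row 4 has {1,3,4,5,6}; column 5 has {3,5} — only 2 is left for (r4,c5).
row 5 has {2,3,4,5}; column 4 has {1,3,5} — only 6 is left for (r5,c4).
row 5 has {2,3,4,5,6}; column 5 has {2,3,5} — only 1 is left for (r5,c5).
row 6 has {1,2,3,5,6}; column 4 has {1,3,5,6} — only 4 is left for (r6,c4).
row 2 has {1,2,3,5}; column 1 has {1,2,4,5} — only 6 is left for (r2,c1).
row 2 has {1,2,3,5,6}; column 5 has {1,2,3,5} — only 4 is left for (r2,c5).
row 3 has {1,4,5}; column 1 has {1,2,4,5,6} — only 3 is left for (r3,c1).
row 3 has {1,3,4,5}; column 4 has {1,3,4,5,6} — only 2 is left for (r3,c4).
row 3 has {1,2,3,4,5}; column 5 has {1,2,3,4,5} — only 6 is left for (r3,c5).

2 6 1 5 3 4 / 6 5 2 1 4 3 / 3 4 5 2 6 1 / 4 1 6 3 2 5 / 5 3 4 6 1 2 / 1 2 3 4 5 6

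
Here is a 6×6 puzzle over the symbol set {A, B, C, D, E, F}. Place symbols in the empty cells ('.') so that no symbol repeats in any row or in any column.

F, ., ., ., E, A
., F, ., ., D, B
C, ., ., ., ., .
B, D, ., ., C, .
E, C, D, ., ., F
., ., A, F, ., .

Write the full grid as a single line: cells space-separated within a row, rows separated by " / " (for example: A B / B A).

(r1,c2) = B
(r1,c3) = C
(r1,c4) = D
(r2,c1) = A
(r2,c3) = E
(r2,c4) = C
(r4,c3) = F
(r4,c6) = E
(r6,c1) = D
(r6,c2) = E
(r6,c5) = B
(r6,c6) = C
(r3,c2) = A
(r3,c3) = B
(r3,c4) = E
(r3,c5) = F
(r3,c6) = D
(r4,c4) = A
(r5,c4) = B
(r5,c5) = A

F B C D E A / A F E C D B / C A B E F D / B D F A C E / E C D B A F / D E A F B C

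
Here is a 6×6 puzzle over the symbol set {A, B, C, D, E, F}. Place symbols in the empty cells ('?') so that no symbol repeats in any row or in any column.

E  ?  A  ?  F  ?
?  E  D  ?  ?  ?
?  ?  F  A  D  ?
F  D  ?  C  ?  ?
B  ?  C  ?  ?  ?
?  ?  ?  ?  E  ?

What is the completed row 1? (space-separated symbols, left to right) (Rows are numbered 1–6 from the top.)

E C A D F B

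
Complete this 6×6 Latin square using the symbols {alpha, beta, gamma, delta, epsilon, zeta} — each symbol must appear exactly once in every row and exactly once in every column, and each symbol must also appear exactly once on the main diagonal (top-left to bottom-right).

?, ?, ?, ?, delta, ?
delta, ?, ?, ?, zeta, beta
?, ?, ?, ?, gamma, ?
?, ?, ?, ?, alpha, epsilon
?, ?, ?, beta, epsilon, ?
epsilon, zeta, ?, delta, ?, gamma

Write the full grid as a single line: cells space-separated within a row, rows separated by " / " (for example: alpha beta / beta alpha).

beta epsilon gamma alpha delta zeta / delta alpha epsilon gamma zeta beta / zeta beta delta epsilon gamma alpha / gamma delta beta zeta alpha epsilon / alpha gamma zeta beta epsilon delta / epsilon zeta alpha delta beta gamma

(r2,c2) = alpha
(r4,c4) = zeta
(r6,c5) = beta
(r1,c1) = beta
(r3,c3) = delta
(r4,c1) = gamma
(r4,c3) = beta
(r6,c3) = alpha
(r4,c2) = delta
(r5,c2) = gamma
(r5,c3) = zeta
(r1,c2) = epsilon
(r1,c3) = gamma
(r1,c4) = alpha
(r1,c6) = zeta
(r2,c3) = epsilon
(r2,c4) = gamma
(r3,c2) = beta
(r3,c4) = epsilon
(r3,c6) = alpha
(r5,c1) = alpha
(r5,c6) = delta
(r3,c1) = zeta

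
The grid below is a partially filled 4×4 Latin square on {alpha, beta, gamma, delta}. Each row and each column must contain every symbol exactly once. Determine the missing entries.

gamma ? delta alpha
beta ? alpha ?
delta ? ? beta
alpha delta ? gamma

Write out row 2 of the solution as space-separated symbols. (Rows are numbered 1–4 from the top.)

row 1 has {alpha,gamma,delta}; column 2 has {delta} — only beta is left for (r1,c2).
row 2 has {alpha,beta}; column 2 has {beta,delta} — only gamma is left for (r2,c2).
row 2 has {alpha,beta,gamma}; column 4 has {alpha,beta,gamma} — only delta is left for (r2,c4).

beta gamma alpha delta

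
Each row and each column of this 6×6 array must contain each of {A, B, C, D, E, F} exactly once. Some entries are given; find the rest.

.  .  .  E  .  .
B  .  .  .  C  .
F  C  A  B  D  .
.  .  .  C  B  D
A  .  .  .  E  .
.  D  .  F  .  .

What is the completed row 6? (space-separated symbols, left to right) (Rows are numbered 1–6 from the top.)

C D E F A B

(r3,c6) = E
(r4,c1) = E
(r4,c3) = F
(r5,c4) = D
(r6,c1) = C
(r6,c5) = A
(r6,c6) = B
(r1,c1) = D
(r1,c5) = F
(r2,c4) = A
(r2,c6) = F
(r4,c2) = A
(r5,c6) = C
(r6,c3) = E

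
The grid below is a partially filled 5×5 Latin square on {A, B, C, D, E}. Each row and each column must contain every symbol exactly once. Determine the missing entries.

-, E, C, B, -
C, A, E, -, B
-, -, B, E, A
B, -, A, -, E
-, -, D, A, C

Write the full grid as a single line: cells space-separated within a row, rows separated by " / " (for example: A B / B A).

A E C B D / C A E D B / D C B E A / B D A C E / E B D A C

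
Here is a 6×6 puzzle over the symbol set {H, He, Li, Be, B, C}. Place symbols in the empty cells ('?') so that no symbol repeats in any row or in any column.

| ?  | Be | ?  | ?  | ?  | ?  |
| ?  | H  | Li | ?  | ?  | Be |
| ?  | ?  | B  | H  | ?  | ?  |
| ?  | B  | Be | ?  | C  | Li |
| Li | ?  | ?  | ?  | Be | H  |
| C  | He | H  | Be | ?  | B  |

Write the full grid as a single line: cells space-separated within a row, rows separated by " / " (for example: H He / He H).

B Be C Li H He / He H Li C B Be / Be Li B H He C / H B Be He C Li / Li C He B Be H / C He H Be Li B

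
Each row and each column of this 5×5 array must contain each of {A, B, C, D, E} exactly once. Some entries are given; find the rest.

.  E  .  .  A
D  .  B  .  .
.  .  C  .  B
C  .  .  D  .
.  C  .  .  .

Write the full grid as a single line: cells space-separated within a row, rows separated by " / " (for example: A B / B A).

(r1,c1) = B
(r1,c3) = D
(r1,c4) = C
(r2,c2) = A
(r2,c4) = E
(r2,c5) = C
(r3,c2) = D
(r3,c4) = A
(r4,c2) = B
(r4,c5) = E
(r5,c4) = B
(r5,c5) = D
(r3,c1) = E
(r4,c3) = A
(r5,c1) = A
(r5,c3) = E

B E D C A / D A B E C / E D C A B / C B A D E / A C E B D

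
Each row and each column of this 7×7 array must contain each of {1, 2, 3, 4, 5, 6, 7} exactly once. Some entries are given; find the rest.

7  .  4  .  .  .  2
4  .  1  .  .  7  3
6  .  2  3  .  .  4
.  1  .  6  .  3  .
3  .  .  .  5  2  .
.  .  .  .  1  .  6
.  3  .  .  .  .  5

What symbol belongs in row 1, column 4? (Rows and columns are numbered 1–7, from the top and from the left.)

1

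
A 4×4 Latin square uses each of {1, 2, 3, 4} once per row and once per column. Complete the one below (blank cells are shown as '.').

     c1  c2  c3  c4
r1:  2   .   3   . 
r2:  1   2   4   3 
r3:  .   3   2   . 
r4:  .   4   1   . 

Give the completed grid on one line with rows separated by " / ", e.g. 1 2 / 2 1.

2 1 3 4 / 1 2 4 3 / 4 3 2 1 / 3 4 1 2

Cell (r1,c2): row 1 has {2,3}; column 2 has {2,3,4} → 1.
Cell (r1,c4): row 1 has {1,2,3}; column 4 has {3} → 4.
Cell (r3,c1): row 3 has {2,3}; column 1 has {1,2} → 4.
Cell (r3,c4): row 3 has {2,3,4}; column 4 has {3,4} → 1.
Cell (r4,c1): row 4 has {1,4}; column 1 has {1,2,4} → 3.
Cell (r4,c4): row 4 has {1,3,4}; column 4 has {1,3,4} → 2.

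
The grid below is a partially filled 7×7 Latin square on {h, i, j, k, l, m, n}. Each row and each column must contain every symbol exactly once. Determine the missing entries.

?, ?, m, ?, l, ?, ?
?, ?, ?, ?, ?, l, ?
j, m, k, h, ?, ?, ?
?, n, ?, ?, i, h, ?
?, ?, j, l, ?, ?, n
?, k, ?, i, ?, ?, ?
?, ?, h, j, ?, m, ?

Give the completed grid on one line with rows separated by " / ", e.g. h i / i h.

i j m k l n h / m h i n j l k / j m k h n i l / k n l m i h j / h i j l m k n / l k n i h j m / n l h j k m i

Cell (r3,c5): row 3 has {h,j,k,m}; column 5 has {i,l} → n.
Cell (r3,c6): row 3 has {h,j,k,m,n}; column 6 has {h,l,m} → i.
Cell (r3,c7): row 3 has {h,i,j,k,m,n}; column 7 has {n} → l.
Cell (r4,c3): row 4 has {h,i,n}; column 3 has {h,j,k,m} → l.
Cell (r5,c6): row 5 has {j,l,n}; column 6 has {h,i,l,m} → k.
Cell (r6,c3): row 6 has {i,k}; column 3 has {h,j,k,l,m} → n.
Cell (r6,c6): row 6 has {i,k,n}; column 6 has {h,i,k,l,m} → j.
Cell (r7,c5): row 7 has {h,j,m}; column 5 has {i,l,n} → k.
Cell (r7,c7): row 7 has {h,j,k,m}; column 7 has {l,n} → i.
Cell (r1,c6): row 1 has {l,m}; column 6 has {h,i,j,k,l,m} → n.
Cell (r2,c3): row 2 has {l}; column 3 has {h,j,k,l,m,n} → i.
Cell (r7,c2): row 7 has {h,i,j,k,m}; column 2 has {k,m,n} → l.
Cell (r1,c4): row 1 has {l,m,n}; column 4 has {h,i,j,l} → k.
Cell (r4,c4): row 4 has {h,i,l,n}; column 4 has {h,i,j,k,l} → m.
Cell (r7,c1): row 7 has {h,i,j,k,l,m}; column 1 has {j} → n.
Cell (r2,c4): row 2 has {i,l}; column 4 has {h,i,j,k,l,m} → n.
Cell (r4,c1): row 4 has {h,i,l,m,n}; column 1 has {j,n} → k.
Cell (r4,c7): row 4 has {h,i,k,l,m,n}; column 7 has {i,l,n} → j.
Cell (r1,c7): row 1 has {k,l,m,n}; column 7 has {i,j,l,n} → h.
Cell (r6,c7): row 6 has {i,j,k,n}; column 7 has {h,i,j,l,n} → m.
Cell (r1,c1): row 1 has {h,k,l,m,n}; column 1 has {j,k,n} → i.
Cell (r1,c2): row 1 has {h,i,k,l,m,n}; column 2 has {k,l,m,n} → j.
Cell (r2,c2): row 2 has {i,l,n}; column 2 has {j,k,l,m,n} → h.
Cell (r2,c7): row 2 has {h,i,l,n}; column 7 has {h,i,j,l,m,n} → k.
Cell (r5,c2): row 5 has {j,k,l,n}; column 2 has {h,j,k,l,m,n} → i.
Cell (r6,c5): row 6 has {i,j,k,m,n}; column 5 has {i,k,l,n} → h.
Cell (r2,c1): row 2 has {h,i,k,l,n}; column 1 has {i,j,k,n} → m.
Cell (r2,c5): row 2 has {h,i,k,l,m,n}; column 5 has {h,i,k,l,n} → j.
Cell (r5,c1): row 5 has {i,j,k,l,n}; column 1 has {i,j,k,m,n} → h.
Cell (r5,c5): row 5 has {h,i,j,k,l,n}; column 5 has {h,i,j,k,l,n} → m.
Cell (r6,c1): row 6 has {h,i,j,k,m,n}; column 1 has {h,i,j,k,m,n} → l.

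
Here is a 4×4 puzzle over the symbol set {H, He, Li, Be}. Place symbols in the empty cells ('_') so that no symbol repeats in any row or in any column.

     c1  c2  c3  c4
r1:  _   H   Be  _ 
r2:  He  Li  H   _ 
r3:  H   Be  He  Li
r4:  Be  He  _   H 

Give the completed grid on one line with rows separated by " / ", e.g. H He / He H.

(r1,c1) = Li
(r1,c4) = He
(r2,c4) = Be
(r4,c3) = Li

Li H Be He / He Li H Be / H Be He Li / Be He Li H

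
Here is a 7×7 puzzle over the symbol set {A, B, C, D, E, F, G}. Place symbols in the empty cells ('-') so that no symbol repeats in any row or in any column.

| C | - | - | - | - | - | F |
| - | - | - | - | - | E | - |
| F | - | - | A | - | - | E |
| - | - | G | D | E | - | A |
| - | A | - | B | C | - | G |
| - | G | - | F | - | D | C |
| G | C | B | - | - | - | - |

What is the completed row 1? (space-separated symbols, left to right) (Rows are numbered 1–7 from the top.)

Cell (r4,c1): row 4 has {A,D,E,G}; column 1 has {C,F,G} → B.
Cell (r4,c2): row 4 has {A,B,D,E,G}; column 2 has {A,C,G} → F.
Cell (r4,c6): row 4 has {A,B,D,E,F,G}; column 6 has {D,E} → C.
Cell (r5,c6): row 5 has {A,B,C,G}; column 6 has {C,D,E} → F.
Cell (r7,c4): row 7 has {B,C,G}; column 4 has {A,B,D,F} → E.
Cell (r7,c6): row 7 has {B,C,E,G}; column 6 has {C,D,E,F} → A.
Cell (r7,c7): row 7 has {A,B,C,E,G}; column 7 has {A,C,E,F,G} → D.
Cell (r1,c4): row 1 has {C,F}; column 4 has {A,B,D,E,F} → G.
Cell (r1,c6): row 1 has {C,F,G}; column 6 has {A,C,D,E,F} → B.
Cell (r2,c4): row 2 has {E}; column 4 has {A,B,D,E,F,G} → C.
Cell (r2,c7): row 2 has {C,E}; column 7 has {A,C,D,E,F,G} → B.
Cell (r3,c6): row 3 has {A,E,F}; column 6 has {A,B,C,D,E,F} → G.
Cell (r7,c5): row 7 has {A,B,C,D,E,G}; column 5 has {C,E} → F.
Cell (r2,c2): row 2 has {B,C,E}; column 2 has {A,C,F,G} → D.
Cell (r3,c2): row 3 has {A,E,F,G}; column 2 has {A,C,D,F,G} → B.
Cell (r3,c5): row 3 has {A,B,E,F,G}; column 5 has {C,E,F} → D.
Cell (r1,c2): row 1 has {B,C,F,G}; column 2 has {A,B,C,D,F,G} → E.
Cell (r1,c5): row 1 has {B,C,E,F,G}; column 5 has {C,D,E,F} → A.
Cell (r2,c1): row 2 has {B,C,D,E}; column 1 has {B,C,F,G} → A.
Cell (r2,c3): row 2 has {A,B,C,D,E}; column 3 has {B,G} → F.
Cell (r2,c5): row 2 has {A,B,C,D,E,F}; column 5 has {A,C,D,E,F} → G.
Cell (r3,c3): row 3 has {A,B,D,E,F,G}; column 3 has {B,F,G} → C.
Cell (r6,c1): row 6 has {C,D,F,G}; column 1 has {A,B,C,F,G} → E.
Cell (r6,c3): row 6 has {C,D,E,F,G}; column 3 has {B,C,F,G} → A.
Cell (r6,c5): row 6 has {A,C,D,E,F,G}; column 5 has {A,C,D,E,F,G} → B.
Cell (r1,c3): row 1 has {A,B,C,E,F,G}; column 3 has {A,B,C,F,G} → D.

C E D G A B F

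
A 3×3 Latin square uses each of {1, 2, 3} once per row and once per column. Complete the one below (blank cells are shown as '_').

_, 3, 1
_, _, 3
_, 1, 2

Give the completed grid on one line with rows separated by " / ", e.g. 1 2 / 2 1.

(r1,c1) = 2
(r2,c1) = 1
(r2,c2) = 2
(r3,c1) = 3

2 3 1 / 1 2 3 / 3 1 2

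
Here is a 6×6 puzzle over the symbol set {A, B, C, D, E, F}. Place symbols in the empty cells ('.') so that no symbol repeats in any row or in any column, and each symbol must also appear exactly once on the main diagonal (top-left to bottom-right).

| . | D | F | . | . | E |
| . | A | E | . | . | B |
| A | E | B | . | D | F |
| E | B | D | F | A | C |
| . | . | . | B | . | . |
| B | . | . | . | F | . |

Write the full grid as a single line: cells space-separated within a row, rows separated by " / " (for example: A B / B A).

C D F A B E / F A E D C B / A E B C D F / E B D F A C / D F C B E A / B C A E F D

Cell (r1,c1): row 1 has {D,E,F}; column 1 has {A,B,E}; the diagonal has {A,B,F} → C.
Cell (r1,c4): row 1 has {C,D,E,F}; column 4 has {B,F} → A.
Cell (r1,c5): row 1 has {A,C,D,E,F}; column 5 has {A,D,F} → B.
Cell (r2,c5): row 2 has {A,B,E}; column 5 has {A,B,D,F} → C.
Cell (r3,c4): row 3 has {A,B,D,E,F}; column 4 has {A,B,F} → C.
Cell (r5,c5): row 5 has {B}; column 5 has {A,B,C,D,F}; the diagonal has {A,B,C,F} → E.
Cell (r6,c2): row 6 has {B,F}; column 2 has {A,B,D,E} → C.
Cell (r6,c3): row 6 has {B,C,F}; column 3 has {B,D,E,F} → A.
Cell (r6,c6): row 6 has {A,B,C,F}; column 6 has {B,C,E,F}; the diagonal has {A,B,C,E,F} → D.
Cell (r2,c4): row 2 has {A,B,C,E}; column 4 has {A,B,C,F} → D.
Cell (r5,c2): row 5 has {B,E}; column 2 has {A,B,C,D,E} → F.
Cell (r5,c3): row 5 has {B,E,F}; column 3 has {A,B,D,E,F} → C.
Cell (r5,c6): row 5 has {B,C,E,F}; column 6 has {B,C,D,E,F} → A.
Cell (r6,c4): row 6 has {A,B,C,D,F}; column 4 has {A,B,C,D,F} → E.
Cell (r2,c1): row 2 has {A,B,C,D,E}; column 1 has {A,B,C,E} → F.
Cell (r5,c1): row 5 has {A,B,C,E,F}; column 1 has {A,B,C,E,F} → D.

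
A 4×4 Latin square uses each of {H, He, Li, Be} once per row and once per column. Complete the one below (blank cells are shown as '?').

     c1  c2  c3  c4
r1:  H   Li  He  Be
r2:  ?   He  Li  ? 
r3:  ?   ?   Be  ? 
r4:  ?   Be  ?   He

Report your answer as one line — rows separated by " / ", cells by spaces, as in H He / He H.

(r2,c1) = Be
(r2,c4) = H
(r3,c2) = H
(r3,c4) = Li
(r4,c1) = Li
(r4,c3) = H
(r3,c1) = He

H Li He Be / Be He Li H / He H Be Li / Li Be H He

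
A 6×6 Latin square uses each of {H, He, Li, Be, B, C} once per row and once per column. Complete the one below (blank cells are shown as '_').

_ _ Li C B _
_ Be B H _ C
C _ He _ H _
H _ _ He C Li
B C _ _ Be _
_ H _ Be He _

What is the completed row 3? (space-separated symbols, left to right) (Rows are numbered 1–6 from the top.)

C Li He B H Be

At row 1, column 2: row 1 has {Li,B,C}; column 2 has {H,Be,C}; that leaves He.
At row 2, column 5: row 2 has {H,Be,B,C}; column 5 has {H,He,Be,B,C}; that leaves Li.
At row 4, column 2: row 4 has {H,He,Li,C}; column 2 has {H,He,Be,C}; that leaves B.
At row 4, column 3: row 4 has {H,He,Li,B,C}; column 3 has {He,Li,B}; that leaves Be.
At row 5, column 3: row 5 has {Be,B,C}; column 3 has {He,Li,Be,B}; that leaves H.
At row 5, column 4: row 5 has {H,Be,B,C}; column 4 has {H,He,Be,C}; that leaves Li.
At row 5, column 6: row 5 has {H,Li,Be,B,C}; column 6 has {Li,C}; that leaves He.
At row 6, column 1: row 6 has {H,He,Be}; column 1 has {H,B,C}; that leaves Li.
At row 6, column 3: row 6 has {H,He,Li,Be}; column 3 has {H,He,Li,Be,B}; that leaves C.
At row 6, column 6: row 6 has {H,He,Li,Be,C}; column 6 has {He,Li,C}; that leaves B.
At row 1, column 1: row 1 has {He,Li,B,C}; column 1 has {H,Li,B,C}; that leaves Be.
At row 1, column 6: row 1 has {He,Li,Be,B,C}; column 6 has {He,Li,B,C}; that leaves H.
At row 2, column 1: row 2 has {H,Li,Be,B,C}; column 1 has {H,Li,Be,B,C}; that leaves He.
At row 3, column 2: row 3 has {H,He,C}; column 2 has {H,He,Be,B,C}; that leaves Li.
At row 3, column 4: row 3 has {H,He,Li,C}; column 4 has {H,He,Li,Be,C}; that leaves B.
At row 3, column 6: row 3 has {H,He,Li,B,C}; column 6 has {H,He,Li,B,C}; that leaves Be.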